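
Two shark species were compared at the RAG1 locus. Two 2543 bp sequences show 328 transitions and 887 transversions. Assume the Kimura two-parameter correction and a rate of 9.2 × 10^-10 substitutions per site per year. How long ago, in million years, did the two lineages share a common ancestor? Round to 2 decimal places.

P = 328/2543 ≈ 0.128982 and Q = 887/2543 ≈ 0.348801.
Under the Kimura two-parameter model, d = −½ ln(1 − 2P − Q) − ¼ ln(1 − 2Q).
1 − 2P − Q = 0.393235, giving −½ ln(0.393235) = 0.466674.
1 − 2Q = 0.302398, giving −¼ ln(0.302398) = 0.299003.
d = 0.466674 + 0.299003 = 0.765677.
Under a molecular clock d = 2μt, so t = d/(2μ) = 0.765677 / (2 × 9.2 × 10^-10) = 416.13 million years.

416.13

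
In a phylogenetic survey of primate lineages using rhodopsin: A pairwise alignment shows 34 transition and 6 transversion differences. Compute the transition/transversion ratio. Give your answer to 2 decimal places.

5.67

R = 34/6 = 5.666666… ≈ 5.67 (to 2 d.p.).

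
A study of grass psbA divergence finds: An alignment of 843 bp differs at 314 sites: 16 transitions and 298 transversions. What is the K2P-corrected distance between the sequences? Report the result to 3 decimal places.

P = 16/843 ≈ 0.01898 and Q = 298/843 ≈ 0.353499.
Under the Kimura two-parameter model, d = −½ ln(1 − 2P − Q) − ¼ ln(1 − 2Q).
1 − 2P − Q = 0.608541, giving −½ ln(0.608541) = 0.248345.
1 − 2Q = 0.293002, giving −¼ ln(0.293002) = 0.306894.
d = 0.248345 + 0.306894 = 0.555239.

0.555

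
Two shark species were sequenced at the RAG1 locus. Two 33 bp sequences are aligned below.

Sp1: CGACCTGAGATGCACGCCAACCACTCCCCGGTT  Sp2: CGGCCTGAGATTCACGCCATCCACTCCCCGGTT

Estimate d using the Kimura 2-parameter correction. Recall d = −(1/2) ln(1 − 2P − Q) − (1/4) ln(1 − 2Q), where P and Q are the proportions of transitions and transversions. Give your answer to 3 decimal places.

Of 33 sites, 1 differences are transitions and 2 are transversions, so P = 1/33 ≈ 0.030303 and Q = 2/33 ≈ 0.060606.
Under the Kimura two-parameter model, d = −½ ln(1 − 2P − Q) − ¼ ln(1 − 2Q).
1 − 2P − Q = 0.878788, giving −½ ln(0.878788) = 0.064606.
1 − 2Q = 0.878788, giving −¼ ln(0.878788) = 0.032303.
d = 0.064606 + 0.032303 = 0.096909.

0.097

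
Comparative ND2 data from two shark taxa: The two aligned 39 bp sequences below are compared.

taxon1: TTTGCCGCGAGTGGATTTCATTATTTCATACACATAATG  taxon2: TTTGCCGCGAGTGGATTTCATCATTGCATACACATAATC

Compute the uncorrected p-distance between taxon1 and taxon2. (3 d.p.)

The sequences differ at 3 of 39 positions (sites 22, 26, 39).
p = 3/39 = 0.076923… ≈ 0.077 (to 3 d.p.).

0.077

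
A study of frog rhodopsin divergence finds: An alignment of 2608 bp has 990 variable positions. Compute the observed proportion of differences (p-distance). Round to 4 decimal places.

p = 990/2608 = 0.379601… ≈ 0.3796 (to 4 d.p.).

0.3796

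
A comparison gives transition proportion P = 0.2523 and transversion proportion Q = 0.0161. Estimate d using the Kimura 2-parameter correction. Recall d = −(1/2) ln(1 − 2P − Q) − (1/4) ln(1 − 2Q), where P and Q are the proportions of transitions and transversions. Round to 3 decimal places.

0.376

Under the Kimura two-parameter model, d = −½ ln(1 − 2P − Q) − ¼ ln(1 − 2Q).
1 − 2P − Q = 0.4793, giving −½ ln(0.4793) = 0.367714.
1 − 2Q = 0.9678, giving −¼ ln(0.9678) = 0.008182.
d = 0.367714 + 0.008182 = 0.375896.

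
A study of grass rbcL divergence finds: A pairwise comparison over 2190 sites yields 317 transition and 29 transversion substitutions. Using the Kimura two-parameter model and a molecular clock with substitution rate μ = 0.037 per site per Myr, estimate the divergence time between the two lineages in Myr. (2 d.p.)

P = 317/2190 ≈ 0.144749 and Q = 29/2190 ≈ 0.013242.
Under the Kimura two-parameter model, d = −½ ln(1 − 2P − Q) − ¼ ln(1 − 2Q).
1 − 2P − Q = 0.69726, giving −½ ln(0.69726) = 0.180298.
1 − 2Q = 0.973516, giving −¼ ln(0.973516) = 0.006710.
d = 0.180298 + 0.006710 = 0.187008.
Under a molecular clock d = 2μt, so t = d/(2μ) = 0.187008 / (2 × 0.037) = 2.53 Myr.

2.53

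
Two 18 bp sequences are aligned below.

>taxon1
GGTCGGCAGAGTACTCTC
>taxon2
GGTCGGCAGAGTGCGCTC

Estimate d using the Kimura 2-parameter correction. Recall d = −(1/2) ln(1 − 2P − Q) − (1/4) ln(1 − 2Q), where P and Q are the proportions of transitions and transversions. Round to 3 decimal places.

0.121

Of 18 sites, 1 differences are transitions and 1 are transversions, so P = 1/18 ≈ 0.055556 and Q = 1/18 ≈ 0.055556.
Under the Kimura two-parameter model, d = −½ ln(1 − 2P − Q) − ¼ ln(1 − 2Q).
1 − 2P − Q = 0.833332, giving −½ ln(0.833332) = 0.091162.
1 − 2Q = 0.888888, giving −¼ ln(0.888888) = 0.029446.
d = 0.091162 + 0.029446 = 0.120608.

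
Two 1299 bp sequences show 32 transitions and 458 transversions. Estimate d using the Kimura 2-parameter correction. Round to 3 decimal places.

0.562

P = 32/1299 ≈ 0.024634 and Q = 458/1299 ≈ 0.352579.
Under the Kimura two-parameter model, d = −½ ln(1 − 2P − Q) − ¼ ln(1 − 2Q).
1 − 2P − Q = 0.598153, giving −½ ln(0.598153) = 0.256954.
1 − 2Q = 0.294842, giving −¼ ln(0.294842) = 0.305329.
d = 0.256954 + 0.305329 = 0.562283.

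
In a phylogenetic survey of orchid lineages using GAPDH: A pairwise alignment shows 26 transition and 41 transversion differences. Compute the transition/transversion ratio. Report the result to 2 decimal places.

0.63

R = 26/41 = 0.634146… ≈ 0.63 (to 2 d.p.).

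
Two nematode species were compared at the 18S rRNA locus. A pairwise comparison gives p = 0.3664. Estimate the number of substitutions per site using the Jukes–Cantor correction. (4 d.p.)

d = −(3/4) ln(1 − 4p/3) = −0.75 ln(1 − 0.488533) = −0.75 ln(0.511467)
  = −0.75 × (-0.670472) = 0.502854 substitutions/site.

0.5029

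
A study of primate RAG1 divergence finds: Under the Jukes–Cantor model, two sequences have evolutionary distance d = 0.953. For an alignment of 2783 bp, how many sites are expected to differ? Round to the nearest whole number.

Invert JC69: p = (3/4)(1 − e^(−4d/3)) = 0.75 × (1 − e^(-1.270667)) = 0.75 × (1 − 0.280644) = 0.539517.
Expected differing sites = pL ≈ 0.539517 × 2783 = 1501.475811 ≈ 1501.

1501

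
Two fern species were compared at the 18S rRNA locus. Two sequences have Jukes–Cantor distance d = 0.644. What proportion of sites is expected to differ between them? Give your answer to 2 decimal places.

0.43

p = (3/4)(1 − e^(−4d/3)) = 0.75 × (1 − e^(-0.858667)) = 0.75 × (1 − 0.423727) = 0.432205.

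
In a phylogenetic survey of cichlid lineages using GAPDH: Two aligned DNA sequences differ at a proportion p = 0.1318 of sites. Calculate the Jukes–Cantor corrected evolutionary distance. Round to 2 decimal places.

d = −(3/4) ln(1 − 4p/3) = −0.75 ln(1 − 0.175733) = −0.75 ln(0.824267)
  = −0.75 × (-0.193261) = 0.144946 substitutions/site.

0.14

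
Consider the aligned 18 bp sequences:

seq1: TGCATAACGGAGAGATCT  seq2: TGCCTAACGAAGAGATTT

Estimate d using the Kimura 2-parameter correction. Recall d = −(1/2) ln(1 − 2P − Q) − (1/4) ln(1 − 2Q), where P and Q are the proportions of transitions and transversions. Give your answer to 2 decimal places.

0.19

Of 18 sites, 2 differences are transitions and 1 are transversions, so P = 2/18 ≈ 0.111111 and Q = 1/18 ≈ 0.055556.
Under the Kimura two-parameter model, d = −½ ln(1 − 2P − Q) − ¼ ln(1 − 2Q).
1 − 2P − Q = 0.722222, giving −½ ln(0.722222) = 0.162711.
1 − 2Q = 0.888888, giving −¼ ln(0.888888) = 0.029446.
d = 0.162711 + 0.029446 = 0.192157.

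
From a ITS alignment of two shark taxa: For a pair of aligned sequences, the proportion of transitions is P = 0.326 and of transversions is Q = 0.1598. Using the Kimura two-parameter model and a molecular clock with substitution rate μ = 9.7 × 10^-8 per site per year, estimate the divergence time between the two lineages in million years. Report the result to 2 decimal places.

Under the Kimura two-parameter model, d = −½ ln(1 − 2P − Q) − ¼ ln(1 − 2Q).
1 − 2P − Q = 0.1882, giving −½ ln(0.1882) = 0.835125.
1 − 2Q = 0.6804, giving −¼ ln(0.6804) = 0.096269.
d = 0.835125 + 0.096269 = 0.931394.
Under a molecular clock d = 2μt, so t = d/(2μ) = 0.931394 / (2 × 9.7 × 10^-8) = 4.80 million years.

4.80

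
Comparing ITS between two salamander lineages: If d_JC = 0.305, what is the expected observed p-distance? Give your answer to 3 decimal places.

p = (3/4)(1 − e^(−4d/3)) = 0.75 × (1 − e^(-0.406667)) = 0.75 × (1 − 0.665866) = 0.250601.

0.251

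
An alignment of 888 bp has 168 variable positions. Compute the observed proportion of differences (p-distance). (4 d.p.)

p = 168/888 = 0.189189… ≈ 0.1892 (to 4 d.p.).

0.1892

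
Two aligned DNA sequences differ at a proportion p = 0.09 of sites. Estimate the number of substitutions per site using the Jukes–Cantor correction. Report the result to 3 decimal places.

0.096

d = −(3/4) ln(1 − 4p/3) = −0.75 ln(1 − 0.12) = −0.75 ln(0.88)
  = −0.75 × (-0.127833) = 0.095875 substitutions/site.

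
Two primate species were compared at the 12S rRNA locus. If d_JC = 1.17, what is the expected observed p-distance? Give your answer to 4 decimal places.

p = (3/4)(1 − e^(−4d/3)) = 0.75 × (1 − e^(-1.56)) = 0.75 × (1 − 0.210136) = 0.592398.

0.5924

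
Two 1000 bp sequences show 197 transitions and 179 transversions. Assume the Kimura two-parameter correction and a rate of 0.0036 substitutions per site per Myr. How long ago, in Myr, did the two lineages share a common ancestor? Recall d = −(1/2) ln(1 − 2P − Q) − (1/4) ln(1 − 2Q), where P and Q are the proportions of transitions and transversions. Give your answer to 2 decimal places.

P = 197/1000 = 0.197 and Q = 179/1000 = 0.179.
Under the Kimura two-parameter model, d = −½ ln(1 − 2P − Q) − ¼ ln(1 − 2Q).
1 − 2P − Q = 0.427, giving −½ ln(0.427) = 0.425486.
1 − 2Q = 0.642, giving −¼ ln(0.642) = 0.110792.
d = 0.425486 + 0.110792 = 0.536278.
Under a molecular clock d = 2μt, so t = d/(2μ) = 0.536278 / (2 × 0.0036) = 74.48 Myr.

74.48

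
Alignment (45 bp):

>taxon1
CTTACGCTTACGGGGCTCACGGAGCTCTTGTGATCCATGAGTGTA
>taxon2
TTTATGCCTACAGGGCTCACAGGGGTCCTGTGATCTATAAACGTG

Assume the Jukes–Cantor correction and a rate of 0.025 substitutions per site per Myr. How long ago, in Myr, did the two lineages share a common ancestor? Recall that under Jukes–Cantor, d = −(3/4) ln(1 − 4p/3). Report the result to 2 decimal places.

The sequences differ at 13 of 45 sites, so p = 13/45 ≈ 0.288889.
d = −(3/4) ln(1 − 4p/3) = −0.75 ln(1 − 0.385185) = −0.75 ln(0.614815)
  = −0.75 × (-0.486434) = 0.364826 substitutions/site.
Under a molecular clock d = 2μt, so t = d/(2μ) = 0.364826 / (2 × 0.025) = 7.30 Myr.

7.30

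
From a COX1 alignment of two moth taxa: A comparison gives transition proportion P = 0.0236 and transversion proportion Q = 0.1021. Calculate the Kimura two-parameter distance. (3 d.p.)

0.138

Under the Kimura two-parameter model, d = −½ ln(1 − 2P − Q) − ¼ ln(1 − 2Q).
1 − 2P − Q = 0.8507, giving −½ ln(0.8507) = 0.080848.
1 − 2Q = 0.7958, giving −¼ ln(0.7958) = 0.057102.
d = 0.080848 + 0.057102 = 0.137950.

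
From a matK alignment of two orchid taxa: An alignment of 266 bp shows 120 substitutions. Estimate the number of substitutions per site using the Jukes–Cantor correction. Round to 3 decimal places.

p = 120/266 ≈ 0.451128.
d = −(3/4) ln(1 − 4p/3) = −0.75 ln(1 − 0.601504) = −0.75 ln(0.398496)
  = −0.75 × (-0.920058) = 0.690044 substitutions/site.

0.690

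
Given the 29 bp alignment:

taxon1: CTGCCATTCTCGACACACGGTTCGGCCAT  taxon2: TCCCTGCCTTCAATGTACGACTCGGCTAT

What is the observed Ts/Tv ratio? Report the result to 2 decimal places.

Transitions are A↔G and C↔T; transversions are all other mismatches.
Transitions: 14. Transversions: 1.
R = 14/1 = 14.00.

14.00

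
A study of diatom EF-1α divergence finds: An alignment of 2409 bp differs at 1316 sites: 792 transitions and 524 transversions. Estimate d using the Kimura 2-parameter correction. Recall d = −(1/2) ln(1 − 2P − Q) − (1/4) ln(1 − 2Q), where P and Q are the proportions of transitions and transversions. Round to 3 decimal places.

1.183

P = 792/2409 ≈ 0.328767 and Q = 524/2409 ≈ 0.217518.
Under the Kimura two-parameter model, d = −½ ln(1 − 2P − Q) − ¼ ln(1 − 2Q).
1 − 2P − Q = 0.124948, giving −½ ln(0.124948) = 1.039929.
1 − 2Q = 0.564964, giving −¼ ln(0.564964) = 0.142748.
d = 1.039929 + 0.142748 = 1.182677.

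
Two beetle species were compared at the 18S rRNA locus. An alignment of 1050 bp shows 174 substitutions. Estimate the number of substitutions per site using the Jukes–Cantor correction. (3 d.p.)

p = 174/1050 ≈ 0.165714.
d = −(3/4) ln(1 − 4p/3) = −0.75 ln(1 − 0.220952) = −0.75 ln(0.779048)
  = −0.75 × (-0.249683) = 0.187262 substitutions/site.

0.187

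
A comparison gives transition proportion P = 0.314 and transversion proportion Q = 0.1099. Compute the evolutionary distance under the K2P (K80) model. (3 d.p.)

0.732

Under the Kimura two-parameter model, d = −½ ln(1 − 2P − Q) − ¼ ln(1 − 2Q).
1 − 2P − Q = 0.2621, giving −½ ln(0.2621) = 0.669515.
1 − 2Q = 0.7802, giving −¼ ln(0.7802) = 0.062051.
d = 0.669515 + 0.062051 = 0.731566.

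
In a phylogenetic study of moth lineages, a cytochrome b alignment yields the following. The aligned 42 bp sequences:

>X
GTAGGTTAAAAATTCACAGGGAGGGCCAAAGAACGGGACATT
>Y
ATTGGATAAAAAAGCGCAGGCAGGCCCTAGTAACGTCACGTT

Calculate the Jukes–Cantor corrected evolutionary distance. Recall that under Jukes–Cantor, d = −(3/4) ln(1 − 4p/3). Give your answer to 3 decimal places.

The sequences differ at 14 of 42 sites, so p = 14/42 ≈ 0.333333.
d = −(3/4) ln(1 − 4p/3) = −0.75 ln(1 − 0.444444) = −0.75 ln(0.555556)
  = −0.75 × (-0.587786) = 0.440840 substitutions/site.

0.441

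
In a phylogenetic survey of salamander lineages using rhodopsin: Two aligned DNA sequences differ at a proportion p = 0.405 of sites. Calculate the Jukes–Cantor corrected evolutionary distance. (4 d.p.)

d = −(3/4) ln(1 − 4p/3) = −0.75 ln(1 − 0.54) = −0.75 ln(0.46)
  = −0.75 × (-0.776529) = 0.582397 substitutions/site.

0.5824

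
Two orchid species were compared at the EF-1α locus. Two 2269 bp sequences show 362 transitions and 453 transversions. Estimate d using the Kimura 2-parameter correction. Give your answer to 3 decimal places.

0.493

P = 362/2269 ≈ 0.159542 and Q = 453/2269 ≈ 0.199647.
Under the Kimura two-parameter model, d = −½ ln(1 − 2P − Q) − ¼ ln(1 − 2Q).
1 − 2P − Q = 0.481269, giving −½ ln(0.481269) = 0.365664.
1 − 2Q = 0.600706, giving −¼ ln(0.600706) = 0.127412.
d = 0.365664 + 0.127412 = 0.493076.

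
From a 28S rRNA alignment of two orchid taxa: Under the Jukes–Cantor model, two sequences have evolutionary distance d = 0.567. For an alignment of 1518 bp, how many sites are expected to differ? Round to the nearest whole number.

Invert JC69: p = (3/4)(1 − e^(−4d/3)) = 0.75 × (1 − e^(-0.756)) = 0.75 × (1 − 0.469541) = 0.397844.
Expected differing sites = pL ≈ 0.397844 × 1518 = 603.927192 ≈ 604.

604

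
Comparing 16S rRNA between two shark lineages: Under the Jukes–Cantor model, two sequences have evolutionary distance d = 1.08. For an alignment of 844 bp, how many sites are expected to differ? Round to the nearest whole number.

Invert JC69: p = (3/4)(1 − e^(−4d/3)) = 0.75 × (1 − e^(-1.44)) = 0.75 × (1 − 0.236928) = 0.572304.
Expected differing sites = pL ≈ 0.572304 × 844 = 483.024576 ≈ 483.

483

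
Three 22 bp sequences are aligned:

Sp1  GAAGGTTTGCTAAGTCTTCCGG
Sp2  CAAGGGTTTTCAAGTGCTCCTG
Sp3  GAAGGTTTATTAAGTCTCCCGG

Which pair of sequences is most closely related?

Sp1–Sp2: 8/22 differ, p = 0.364, d = 0.497.
Sp1–Sp3: 3/22 differ, p = 0.136, d = 0.151.
Sp2–Sp3: 8/22 differ, p = 0.364, d = 0.497.
The smallest distance is between Sp1 and Sp3.

Sp1 and Sp3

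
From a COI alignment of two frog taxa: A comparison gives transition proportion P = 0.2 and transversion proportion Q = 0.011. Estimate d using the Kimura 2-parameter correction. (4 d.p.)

Under the Kimura two-parameter model, d = −½ ln(1 − 2P − Q) − ¼ ln(1 − 2Q).
1 − 2P − Q = 0.589, giving −½ ln(0.589) = 0.264665.
1 − 2Q = 0.978, giving −¼ ln(0.978) = 0.005561.
d = 0.264665 + 0.005561 = 0.270226.

0.2702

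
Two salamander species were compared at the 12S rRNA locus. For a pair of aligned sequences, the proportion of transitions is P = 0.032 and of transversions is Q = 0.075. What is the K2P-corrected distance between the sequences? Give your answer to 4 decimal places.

0.1155

Under the Kimura two-parameter model, d = −½ ln(1 − 2P − Q) − ¼ ln(1 − 2Q).
1 − 2P − Q = 0.861, giving −½ ln(0.861) = 0.074830.
1 − 2Q = 0.85, giving −¼ ln(0.85) = 0.040630.
d = 0.074830 + 0.040630 = 0.115460.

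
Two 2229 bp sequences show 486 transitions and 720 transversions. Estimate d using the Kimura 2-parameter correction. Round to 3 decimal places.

P = 486/2229 ≈ 0.218035 and Q = 720/2229 ≈ 0.323015.
Under the Kimura two-parameter model, d = −½ ln(1 − 2P − Q) − ¼ ln(1 − 2Q).
1 − 2P − Q = 0.240915, giving −½ ln(0.240915) = 0.711656.
1 − 2Q = 0.35397, giving −¼ ln(0.35397) = 0.259636.
d = 0.711656 + 0.259636 = 0.971292.

0.971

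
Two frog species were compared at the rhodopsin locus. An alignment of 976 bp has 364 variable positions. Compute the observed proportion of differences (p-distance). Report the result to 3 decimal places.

p = 364/976 = 0.372950… ≈ 0.373 (to 3 d.p.).

0.373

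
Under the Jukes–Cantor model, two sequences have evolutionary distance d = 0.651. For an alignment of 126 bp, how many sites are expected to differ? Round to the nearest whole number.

Invert JC69: p = (3/4)(1 − e^(−4d/3)) = 0.75 × (1 − e^(-0.868)) = 0.75 × (1 − 0.419790) = 0.435158.
Expected differing sites = pL ≈ 0.435158 × 126 = 54.829908 ≈ 55.

55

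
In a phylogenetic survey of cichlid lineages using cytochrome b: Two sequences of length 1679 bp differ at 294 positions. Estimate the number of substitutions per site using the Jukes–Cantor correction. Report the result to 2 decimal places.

0.20

p = 294/1679 ≈ 0.175104.
d = −(3/4) ln(1 − 4p/3) = −0.75 ln(1 − 0.233472) = −0.75 ln(0.766528)
  = −0.75 × (-0.265884) = 0.199413 substitutions/site.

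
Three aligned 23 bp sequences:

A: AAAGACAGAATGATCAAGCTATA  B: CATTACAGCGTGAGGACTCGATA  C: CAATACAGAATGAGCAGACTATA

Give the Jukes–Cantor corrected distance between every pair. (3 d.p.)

d(A,B) = 0.650, d(A,C) = 0.257, d(B,C) = 0.390

A–B: 10/23 sites differ → p ≈ 0.434783, d = −0.75 ln(1 − 0.579711) = 0.650110 ≈ 0.650.
A–C: 5/23 sites differ → p ≈ 0.217391, d = −0.75 ln(1 − 0.289855) = 0.256715 ≈ 0.257.
B–C: 7/23 sites differ → p ≈ 0.304348, d = −0.75 ln(1 − 0.405797) = 0.390401 ≈ 0.390.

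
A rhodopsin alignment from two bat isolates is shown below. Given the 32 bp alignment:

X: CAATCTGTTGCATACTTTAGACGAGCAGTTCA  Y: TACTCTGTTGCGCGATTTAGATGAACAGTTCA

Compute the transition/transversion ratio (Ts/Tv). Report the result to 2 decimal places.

3.00

Transitions are A↔G and C↔T; transversions are all other mismatches.
Transitions: 6. Transversions: 2.
R = 6/2 = 3.00.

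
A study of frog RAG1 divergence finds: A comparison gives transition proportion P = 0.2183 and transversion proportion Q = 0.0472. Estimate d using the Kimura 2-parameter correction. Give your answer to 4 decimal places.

Under the Kimura two-parameter model, d = −½ ln(1 − 2P − Q) − ¼ ln(1 − 2Q).
1 − 2P − Q = 0.5162, giving −½ ln(0.5162) = 0.330630.
1 − 2Q = 0.9056, giving −¼ ln(0.9056) = 0.024789.
d = 0.330630 + 0.024789 = 0.355419.

0.3554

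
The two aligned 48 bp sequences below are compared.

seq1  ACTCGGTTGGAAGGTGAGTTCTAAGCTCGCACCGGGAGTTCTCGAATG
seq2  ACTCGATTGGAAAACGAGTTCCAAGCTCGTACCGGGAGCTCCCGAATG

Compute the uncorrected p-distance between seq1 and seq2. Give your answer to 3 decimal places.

The sequences differ at 8 of 48 positions (sites 6, 13, 14, 15, 22, 30, 39, 42).
p = 8/48 = 0.166666… ≈ 0.167 (to 3 d.p.).

0.167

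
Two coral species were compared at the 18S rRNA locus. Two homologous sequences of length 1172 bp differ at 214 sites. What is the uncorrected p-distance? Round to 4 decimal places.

p = 214/1172 = 0.182593… ≈ 0.1826 (to 4 d.p.).

0.1826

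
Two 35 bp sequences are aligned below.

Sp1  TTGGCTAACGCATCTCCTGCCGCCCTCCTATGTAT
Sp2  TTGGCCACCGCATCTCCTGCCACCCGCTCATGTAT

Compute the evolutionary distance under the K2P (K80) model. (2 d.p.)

Of 35 sites, 4 differences are transitions and 2 are transversions, so P = 4/35 ≈ 0.114286 and Q = 2/35 ≈ 0.057143.
Under the Kimura two-parameter model, d = −½ ln(1 − 2P − Q) − ¼ ln(1 − 2Q).
1 − 2P − Q = 0.714285, giving −½ ln(0.714285) = 0.168237.
1 − 2Q = 0.885714, giving −¼ ln(0.885714) = 0.030340.
d = 0.168237 + 0.030340 = 0.198577.

0.20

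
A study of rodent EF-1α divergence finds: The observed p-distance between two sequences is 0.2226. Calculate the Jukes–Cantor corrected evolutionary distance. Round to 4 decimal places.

d = −(3/4) ln(1 − 4p/3) = −0.75 ln(1 − 0.2968) = −0.75 ln(0.7032)
  = −0.75 × (-0.352114) = 0.264086 substitutions/site.

0.2641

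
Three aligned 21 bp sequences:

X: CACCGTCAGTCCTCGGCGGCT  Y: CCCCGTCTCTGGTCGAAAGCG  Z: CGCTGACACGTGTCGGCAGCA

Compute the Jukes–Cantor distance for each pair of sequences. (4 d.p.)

d(X,Y) = 0.6355, d(X,Z) = 0.6355, d(Y,Z) = 0.6355

X–Y: 9/21 sites differ → p ≈ 0.428571, d = −0.75 ln(1 − 0.571428) = 0.635472 ≈ 0.6355.
X–Z: 9/21 sites differ → p ≈ 0.428571, d = −0.75 ln(1 − 0.571428) = 0.635472 ≈ 0.6355.
Y–Z: 9/21 sites differ → p ≈ 0.428571, d = −0.75 ln(1 − 0.571428) = 0.635472 ≈ 0.6355.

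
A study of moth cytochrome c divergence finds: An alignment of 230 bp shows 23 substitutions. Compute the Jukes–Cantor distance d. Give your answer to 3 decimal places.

p = 23/230 = 0.1.
d = −(3/4) ln(1 − 4p/3) = −0.75 ln(1 − 0.133333) = −0.75 ln(0.866667)
  = −0.75 × (-0.143100) = 0.107325 substitutions/site.

0.107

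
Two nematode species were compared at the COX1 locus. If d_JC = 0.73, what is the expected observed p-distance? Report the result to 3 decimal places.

p = (3/4)(1 − e^(−4d/3)) = 0.75 × (1 − e^(-0.973333)) = 0.75 × (1 − 0.377822) = 0.466634.

0.467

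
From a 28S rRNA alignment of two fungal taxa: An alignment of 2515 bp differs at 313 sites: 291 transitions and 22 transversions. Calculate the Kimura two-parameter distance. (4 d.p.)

P = 291/2515 ≈ 0.115706 and Q = 22/2515 ≈ 0.008748.
Under the Kimura two-parameter model, d = −½ ln(1 − 2P − Q) − ¼ ln(1 − 2Q).
1 − 2P − Q = 0.75984, giving −½ ln(0.75984) = 0.137324.
1 − 2Q = 0.982504, giving −¼ ln(0.982504) = 0.004413.
d = 0.137324 + 0.004413 = 0.141737.

0.1417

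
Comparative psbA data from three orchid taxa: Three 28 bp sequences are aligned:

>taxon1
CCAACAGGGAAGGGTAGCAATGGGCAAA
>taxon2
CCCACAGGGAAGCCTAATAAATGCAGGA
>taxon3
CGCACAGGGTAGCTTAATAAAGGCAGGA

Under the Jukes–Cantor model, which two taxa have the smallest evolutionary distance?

taxon2 and taxon3

taxon1–taxon2: 11/28 differ, p = 0.393, d = 0.556.
taxon1–taxon3: 12/28 differ, p = 0.429, d = 0.635.
taxon2–taxon3: 4/28 differ, p = 0.143, d = 0.158.
The smallest distance is between taxon2 and taxon3.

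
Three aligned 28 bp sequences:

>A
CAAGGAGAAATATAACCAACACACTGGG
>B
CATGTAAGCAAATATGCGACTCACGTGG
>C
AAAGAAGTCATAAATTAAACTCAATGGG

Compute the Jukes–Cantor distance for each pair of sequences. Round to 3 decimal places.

d(A,B) = 0.635, d(A,C) = 0.485, d(B,C) = 0.724

A–B: 12/28 sites differ → p ≈ 0.428571, d = −0.75 ln(1 − 0.571428) = 0.635472 ≈ 0.635.
A–C: 10/28 sites differ → p ≈ 0.357143, d = −0.75 ln(1 − 0.476191) = 0.484971 ≈ 0.485.
B–C: 13/28 sites differ → p ≈ 0.464286, d = −0.75 ln(1 − 0.619048) = 0.723811 ≈ 0.724.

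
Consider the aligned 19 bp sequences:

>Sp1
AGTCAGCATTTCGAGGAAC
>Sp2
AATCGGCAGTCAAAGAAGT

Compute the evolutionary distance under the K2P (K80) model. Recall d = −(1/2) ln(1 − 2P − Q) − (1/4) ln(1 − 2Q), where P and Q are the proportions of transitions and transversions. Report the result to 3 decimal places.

0.982

Of 19 sites, 7 differences are transitions and 2 are transversions, so P = 7/19 ≈ 0.368421 and Q = 2/19 ≈ 0.105263.
Under the Kimura two-parameter model, d = −½ ln(1 − 2P − Q) − ¼ ln(1 − 2Q).
1 − 2P − Q = 0.157895, giving −½ ln(0.157895) = 0.922913.
1 − 2Q = 0.789474, giving −¼ ln(0.789474) = 0.059097.
d = 0.922913 + 0.059097 = 0.982010.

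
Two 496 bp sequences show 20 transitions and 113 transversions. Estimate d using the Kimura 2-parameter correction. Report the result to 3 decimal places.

P = 20/496 ≈ 0.040323 and Q = 113/496 ≈ 0.227823.
Under the Kimura two-parameter model, d = −½ ln(1 − 2P − Q) − ¼ ln(1 − 2Q).
1 − 2P − Q = 0.691531, giving −½ ln(0.691531) = 0.184424.
1 − 2Q = 0.544354, giving −¼ ln(0.544354) = 0.152039.
d = 0.184424 + 0.152039 = 0.336463.

0.336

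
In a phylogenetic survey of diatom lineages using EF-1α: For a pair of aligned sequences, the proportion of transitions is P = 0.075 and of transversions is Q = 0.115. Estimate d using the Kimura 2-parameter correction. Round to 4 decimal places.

Under the Kimura two-parameter model, d = −½ ln(1 − 2P − Q) − ¼ ln(1 − 2Q).
1 − 2P − Q = 0.735, giving −½ ln(0.735) = 0.153942.
1 − 2Q = 0.77, giving −¼ ln(0.77) = 0.065341.
d = 0.153942 + 0.065341 = 0.219283.

0.2193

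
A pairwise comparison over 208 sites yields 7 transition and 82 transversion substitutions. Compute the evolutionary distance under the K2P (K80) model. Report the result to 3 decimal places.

0.698

P = 7/208 ≈ 0.033654 and Q = 82/208 ≈ 0.394231.
Under the Kimura two-parameter model, d = −½ ln(1 − 2P − Q) − ¼ ln(1 − 2Q).
1 − 2P − Q = 0.538461, giving −½ ln(0.538461) = 0.309520.
1 − 2Q = 0.211538, giving −¼ ln(0.211538) = 0.388338.
d = 0.309520 + 0.388338 = 0.697858.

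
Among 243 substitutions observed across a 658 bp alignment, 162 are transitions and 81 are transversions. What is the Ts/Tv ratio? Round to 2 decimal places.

2.00

R = 162/81 = 2.00.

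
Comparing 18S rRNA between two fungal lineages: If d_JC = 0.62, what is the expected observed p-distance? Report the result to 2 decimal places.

p = (3/4)(1 − e^(−4d/3)) = 0.75 × (1 − e^(-0.826667)) = 0.75 × (1 − 0.437505) = 0.421871.

0.42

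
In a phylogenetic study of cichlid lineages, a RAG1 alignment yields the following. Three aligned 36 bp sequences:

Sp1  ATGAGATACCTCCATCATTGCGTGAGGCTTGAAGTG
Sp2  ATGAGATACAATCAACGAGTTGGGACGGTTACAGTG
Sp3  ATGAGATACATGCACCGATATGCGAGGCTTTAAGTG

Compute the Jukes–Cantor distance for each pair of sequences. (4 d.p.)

Sp1–Sp2: 14/36 sites differ → p ≈ 0.388889, d = −0.75 ln(1 − 0.518519) = 0.548166 ≈ 0.5482.
Sp1–Sp3: 9/36 sites differ → p = 0.25, d = −0.75 ln(1 − 0.333333) = 0.304098 ≈ 0.3041.
Sp2–Sp3: 10/36 sites differ → p ≈ 0.277778, d = −0.75 ln(1 − 0.370371) = 0.346968 ≈ 0.3470.

d(Sp1,Sp2) = 0.5482, d(Sp1,Sp3) = 0.3041, d(Sp2,Sp3) = 0.3470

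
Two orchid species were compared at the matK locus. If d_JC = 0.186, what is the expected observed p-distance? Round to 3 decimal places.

p = (3/4)(1 − e^(−4d/3)) = 0.75 × (1 − e^(-0.248)) = 0.75 × (1 − 0.780360) = 0.164730.

0.165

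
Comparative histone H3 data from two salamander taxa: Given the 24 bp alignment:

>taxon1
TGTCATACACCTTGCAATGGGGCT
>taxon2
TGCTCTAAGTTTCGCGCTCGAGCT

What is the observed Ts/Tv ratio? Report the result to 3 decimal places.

Transitions are A↔G and C↔T; transversions are all other mismatches.
Transitions: 8. Transversions: 4.
R = 8/4 = 2.000.

2.000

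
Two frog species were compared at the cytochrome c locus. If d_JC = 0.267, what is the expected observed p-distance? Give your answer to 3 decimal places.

0.225

p = (3/4)(1 − e^(−4d/3)) = 0.75 × (1 − e^(-0.356)) = 0.75 × (1 − 0.700473) = 0.224645.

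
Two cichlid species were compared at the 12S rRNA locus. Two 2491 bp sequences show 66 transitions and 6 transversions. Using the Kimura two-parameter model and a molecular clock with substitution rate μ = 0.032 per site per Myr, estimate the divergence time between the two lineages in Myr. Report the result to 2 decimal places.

P = 66/2491 ≈ 0.026495 and Q = 6/2491 ≈ 0.002409.
Under the Kimura two-parameter model, d = −½ ln(1 − 2P − Q) − ¼ ln(1 − 2Q).
1 − 2P − Q = 0.944601, giving −½ ln(0.944601) = 0.028496.
1 − 2Q = 0.995182, giving −¼ ln(0.995182) = 0.001207.
d = 0.028496 + 0.001207 = 0.029703.
Under a molecular clock d = 2μt, so t = d/(2μ) = 0.029703 / (2 × 0.032) = 0.46 Myr.

0.46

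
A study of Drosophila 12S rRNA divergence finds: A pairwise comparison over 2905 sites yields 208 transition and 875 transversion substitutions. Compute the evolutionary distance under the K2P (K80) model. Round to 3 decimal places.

0.524

P = 208/2905 ≈ 0.071601 and Q = 875/2905 ≈ 0.301205.
Under the Kimura two-parameter model, d = −½ ln(1 − 2P − Q) − ¼ ln(1 − 2Q).
1 − 2P − Q = 0.555593, giving −½ ln(0.555593) = 0.293860.
1 − 2Q = 0.39759, giving −¼ ln(0.39759) = 0.230583.
d = 0.293860 + 0.230583 = 0.524443.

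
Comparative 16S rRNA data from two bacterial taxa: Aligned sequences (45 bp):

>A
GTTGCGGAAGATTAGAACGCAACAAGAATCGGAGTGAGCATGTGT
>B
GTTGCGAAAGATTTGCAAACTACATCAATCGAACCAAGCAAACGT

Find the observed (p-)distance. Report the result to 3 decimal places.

The sequences differ at 15 of 45 positions.
p = 15/45 = 0.333333… ≈ 0.333 (to 3 d.p.).

0.333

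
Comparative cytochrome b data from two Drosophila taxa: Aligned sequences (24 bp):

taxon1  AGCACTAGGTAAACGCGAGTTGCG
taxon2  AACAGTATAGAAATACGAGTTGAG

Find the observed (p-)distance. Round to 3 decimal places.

0.333

The sequences differ at 8 of 24 positions (sites 2, 5, 8, 9, 10, 14, 15, 23).
p = 8/24 = 0.333333… ≈ 0.333 (to 3 d.p.).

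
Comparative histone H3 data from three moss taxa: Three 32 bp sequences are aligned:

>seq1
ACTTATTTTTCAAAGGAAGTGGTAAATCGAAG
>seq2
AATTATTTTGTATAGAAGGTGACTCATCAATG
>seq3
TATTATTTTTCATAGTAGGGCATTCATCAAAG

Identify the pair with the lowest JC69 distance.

seq1–seq2: 12/32 differ, p = 0.375, d = 0.520.
seq1–seq3: 11/32 differ, p = 0.344, d = 0.460.
seq2–seq3: 8/32 differ, p = 0.250, d = 0.304.
The smallest distance is between seq2 and seq3.

seq2 and seq3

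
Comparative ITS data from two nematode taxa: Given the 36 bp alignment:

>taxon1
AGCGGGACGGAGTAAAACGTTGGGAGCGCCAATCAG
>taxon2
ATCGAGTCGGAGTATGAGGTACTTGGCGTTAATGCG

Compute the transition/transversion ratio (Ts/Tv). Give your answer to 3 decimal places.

0.500

Transitions are A↔G and C↔T; transversions are all other mismatches.
Transitions: 5. Transversions: 10.
R = 5/10 = 0.500.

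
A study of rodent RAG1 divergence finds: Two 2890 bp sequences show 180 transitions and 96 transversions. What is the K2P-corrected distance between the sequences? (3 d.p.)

0.103

P = 180/2890 ≈ 0.062284 and Q = 96/2890 ≈ 0.033218.
Under the Kimura two-parameter model, d = −½ ln(1 − 2P − Q) − ¼ ln(1 − 2Q).
1 − 2P − Q = 0.842214, giving −½ ln(0.842214) = 0.085861.
1 − 2Q = 0.933564, giving −¼ ln(0.933564) = 0.017186.
d = 0.085861 + 0.017186 = 0.103047.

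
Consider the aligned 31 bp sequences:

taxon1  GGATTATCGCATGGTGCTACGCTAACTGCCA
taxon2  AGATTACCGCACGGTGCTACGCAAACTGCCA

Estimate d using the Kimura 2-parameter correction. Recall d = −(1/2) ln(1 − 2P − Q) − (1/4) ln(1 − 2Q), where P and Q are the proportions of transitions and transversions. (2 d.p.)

0.14

Of 31 sites, 3 differences are transitions and 1 are transversions, so P = 3/31 ≈ 0.096774 and Q = 1/31 ≈ 0.032258.
Under the Kimura two-parameter model, d = −½ ln(1 − 2P − Q) − ¼ ln(1 − 2Q).
1 − 2P − Q = 0.774194, giving −½ ln(0.774194) = 0.127966.
1 − 2Q = 0.935484, giving −¼ ln(0.935484) = 0.016673.
d = 0.127966 + 0.016673 = 0.144639.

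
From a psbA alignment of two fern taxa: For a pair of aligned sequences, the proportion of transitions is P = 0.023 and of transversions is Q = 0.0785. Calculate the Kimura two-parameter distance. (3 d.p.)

Under the Kimura two-parameter model, d = −½ ln(1 − 2P − Q) − ¼ ln(1 − 2Q).
1 − 2P − Q = 0.8755, giving −½ ln(0.8755) = 0.066480.
1 − 2Q = 0.843, giving −¼ ln(0.843) = 0.042697.
d = 0.066480 + 0.042697 = 0.109177.

0.109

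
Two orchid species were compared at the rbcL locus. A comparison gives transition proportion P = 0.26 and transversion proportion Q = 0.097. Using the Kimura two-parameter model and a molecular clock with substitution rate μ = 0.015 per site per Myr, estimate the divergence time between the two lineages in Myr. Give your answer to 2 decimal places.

17.79

Under the Kimura two-parameter model, d = −½ ln(1 − 2P − Q) − ¼ ln(1 − 2Q).
1 − 2P − Q = 0.383, giving −½ ln(0.383) = 0.479860.
1 − 2Q = 0.806, giving −¼ ln(0.806) = 0.053918.
d = 0.479860 + 0.053918 = 0.533778.
Under a molecular clock d = 2μt, so t = d/(2μ) = 0.533778 / (2 × 0.015) = 17.79 Myr.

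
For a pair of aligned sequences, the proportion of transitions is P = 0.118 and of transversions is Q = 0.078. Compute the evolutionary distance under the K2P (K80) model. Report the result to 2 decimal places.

0.23

Under the Kimura two-parameter model, d = −½ ln(1 − 2P − Q) − ¼ ln(1 − 2Q).
1 − 2P − Q = 0.686, giving −½ ln(0.686) = 0.188439.
1 − 2Q = 0.844, giving −¼ ln(0.844) = 0.042401.
d = 0.188439 + 0.042401 = 0.230840.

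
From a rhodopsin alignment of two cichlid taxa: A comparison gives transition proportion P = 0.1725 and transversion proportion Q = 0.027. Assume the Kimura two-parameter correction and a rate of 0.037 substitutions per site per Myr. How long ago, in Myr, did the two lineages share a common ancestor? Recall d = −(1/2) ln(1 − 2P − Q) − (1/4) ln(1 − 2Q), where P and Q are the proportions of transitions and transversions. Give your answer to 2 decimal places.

Under the Kimura two-parameter model, d = −½ ln(1 − 2P − Q) − ¼ ln(1 − 2Q).
1 − 2P − Q = 0.628, giving −½ ln(0.628) = 0.232608.
1 − 2Q = 0.946, giving −¼ ln(0.946) = 0.013878.
d = 0.232608 + 0.013878 = 0.246486.
Under a molecular clock d = 2μt, so t = d/(2μ) = 0.246486 / (2 × 0.037) = 3.33 Myr.

3.33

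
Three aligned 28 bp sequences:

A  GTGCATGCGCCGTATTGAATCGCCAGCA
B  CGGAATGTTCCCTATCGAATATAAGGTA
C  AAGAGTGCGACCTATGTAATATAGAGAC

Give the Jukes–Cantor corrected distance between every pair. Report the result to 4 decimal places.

A–B: 13/28 sites differ → p ≈ 0.464286, d = −0.75 ln(1 − 0.619048) = 0.723811 ≈ 0.7238.
A–C: 14/28 sites differ → p = 0.5, d = −0.75 ln(1 − 0.666667) = 0.823960 ≈ 0.8240.
B–C: 12/28 sites differ → p ≈ 0.428571, d = −0.75 ln(1 − 0.571428) = 0.635472 ≈ 0.6355.

d(A,B) = 0.7238, d(A,C) = 0.8240, d(B,C) = 0.6355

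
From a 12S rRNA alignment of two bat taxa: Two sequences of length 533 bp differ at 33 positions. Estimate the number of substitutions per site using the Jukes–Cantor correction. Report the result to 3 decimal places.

0.065

p = 33/533 ≈ 0.061914.
d = −(3/4) ln(1 − 4p/3) = −0.75 ln(1 − 0.082552) = −0.75 ln(0.917448)
  = −0.75 × (-0.086159) = 0.064619 substitutions/site.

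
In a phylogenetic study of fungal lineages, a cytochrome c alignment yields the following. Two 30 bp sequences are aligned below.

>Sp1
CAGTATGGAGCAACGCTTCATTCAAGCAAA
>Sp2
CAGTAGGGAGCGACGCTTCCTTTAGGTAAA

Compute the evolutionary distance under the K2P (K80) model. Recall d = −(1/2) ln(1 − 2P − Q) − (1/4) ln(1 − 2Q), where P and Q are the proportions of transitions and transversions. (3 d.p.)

Of 30 sites, 4 differences are transitions and 2 are transversions, so P = 4/30 ≈ 0.133333 and Q = 2/30 ≈ 0.066667.
Under the Kimura two-parameter model, d = −½ ln(1 − 2P − Q) − ¼ ln(1 − 2Q).
1 − 2P − Q = 0.666667, giving −½ ln(0.666667) = 0.202732.
1 − 2Q = 0.866666, giving −¼ ln(0.866666) = 0.035775.
d = 0.202732 + 0.035775 = 0.238507.

0.239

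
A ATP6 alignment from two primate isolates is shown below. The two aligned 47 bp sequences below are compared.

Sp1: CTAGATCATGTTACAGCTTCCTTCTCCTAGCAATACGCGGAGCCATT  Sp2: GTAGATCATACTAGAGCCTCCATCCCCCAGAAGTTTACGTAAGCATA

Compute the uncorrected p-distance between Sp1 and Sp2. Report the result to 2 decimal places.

The sequences differ at 17 of 47 positions.
p = 17/47 = 0.361702… ≈ 0.36 (to 2 d.p.).

0.36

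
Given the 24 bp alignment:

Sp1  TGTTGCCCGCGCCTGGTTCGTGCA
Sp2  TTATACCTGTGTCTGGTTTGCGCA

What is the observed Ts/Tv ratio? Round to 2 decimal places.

3.00

Transitions are A↔G and C↔T; transversions are all other mismatches.
Transitions: 6. Transversions: 2.
R = 6/2 = 3.00.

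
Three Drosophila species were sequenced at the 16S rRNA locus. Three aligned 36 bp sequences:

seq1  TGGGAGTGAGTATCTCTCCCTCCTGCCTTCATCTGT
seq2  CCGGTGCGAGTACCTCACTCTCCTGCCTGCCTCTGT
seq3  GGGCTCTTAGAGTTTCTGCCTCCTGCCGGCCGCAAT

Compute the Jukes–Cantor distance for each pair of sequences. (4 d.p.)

d(seq1,seq2) = 0.3041, d(seq1,seq3) = 0.6082, d(seq2,seq3) = 0.7449

seq1–seq2: 9/36 sites differ → p = 0.25, d = −0.75 ln(1 − 0.333333) = 0.304098 ≈ 0.3041.
seq1–seq3: 15/36 sites differ → p ≈ 0.416667, d = −0.75 ln(1 − 0.555556) = 0.608198 ≈ 0.6082.
seq2–seq3: 17/36 sites differ → p ≈ 0.472222, d = −0.75 ln(1 − 0.629629) = 0.744938 ≈ 0.7449.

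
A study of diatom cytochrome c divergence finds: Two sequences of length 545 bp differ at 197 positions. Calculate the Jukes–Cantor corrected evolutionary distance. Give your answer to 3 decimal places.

0.493

p = 197/545 ≈ 0.361468.
d = −(3/4) ln(1 − 4p/3) = −0.75 ln(1 − 0.481957) = −0.75 ln(0.518043)
  = −0.75 × (-0.657697) = 0.493273 substitutions/site.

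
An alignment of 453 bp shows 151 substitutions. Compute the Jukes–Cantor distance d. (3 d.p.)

p = 151/453 ≈ 0.333333.
d = −(3/4) ln(1 − 4p/3) = −0.75 ln(1 − 0.444444) = −0.75 ln(0.555556)
  = −0.75 × (-0.587786) = 0.440840 substitutions/site.

0.441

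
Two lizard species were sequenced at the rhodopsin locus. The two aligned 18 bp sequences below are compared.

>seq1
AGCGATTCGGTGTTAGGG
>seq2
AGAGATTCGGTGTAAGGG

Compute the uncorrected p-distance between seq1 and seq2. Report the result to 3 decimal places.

0.111

The sequences differ at 2 of 18 positions (sites 3, 14).
p = 2/18 = 0.111111… ≈ 0.111 (to 3 d.p.).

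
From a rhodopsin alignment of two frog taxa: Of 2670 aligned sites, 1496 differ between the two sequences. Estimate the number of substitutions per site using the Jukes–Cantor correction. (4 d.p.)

p = 1496/2670 ≈ 0.5603.
d = −(3/4) ln(1 − 4p/3) = −0.75 ln(1 − 0.747067) = −0.75 ln(0.252933)
  = −0.75 × (-1.374631) = 1.030973 substitutions/site.

1.0310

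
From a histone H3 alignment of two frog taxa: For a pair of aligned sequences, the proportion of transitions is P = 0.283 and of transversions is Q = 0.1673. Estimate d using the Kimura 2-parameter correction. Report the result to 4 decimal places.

0.7627

Under the Kimura two-parameter model, d = −½ ln(1 − 2P − Q) − ¼ ln(1 − 2Q).
1 − 2P − Q = 0.2667, giving −½ ln(0.2667) = 0.660815.
1 − 2Q = 0.6654, giving −¼ ln(0.6654) = 0.101842.
d = 0.660815 + 0.101842 = 0.762657.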